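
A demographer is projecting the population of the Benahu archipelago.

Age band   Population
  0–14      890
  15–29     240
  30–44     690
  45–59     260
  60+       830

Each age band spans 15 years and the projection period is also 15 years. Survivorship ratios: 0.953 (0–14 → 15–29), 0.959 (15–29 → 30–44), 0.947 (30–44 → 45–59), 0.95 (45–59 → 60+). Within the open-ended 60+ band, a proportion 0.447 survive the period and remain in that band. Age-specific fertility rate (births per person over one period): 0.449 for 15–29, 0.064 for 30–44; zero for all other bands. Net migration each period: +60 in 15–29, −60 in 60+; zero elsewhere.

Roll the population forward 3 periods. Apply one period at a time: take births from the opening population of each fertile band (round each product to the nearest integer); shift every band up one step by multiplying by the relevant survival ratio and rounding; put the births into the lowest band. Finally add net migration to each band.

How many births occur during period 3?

148

Numbering the bands 1..5 from youngest to oldest:
[period 1]
Births: 240 × 0.449 = 108  |  690 × 0.064 = 44 → total 152
Band 2: 890 × 0.953 = 848
Band 3: 240 × 0.959 = 230
Band 4: 690 × 0.947 = 653
Band 5: 260 × 0.95 + 830 × 0.447 = 247 + 371 = 618
Net migration: Band 2 + 60 → 908; Band 5 − 60 → 558
→ [152, 908, 230, 653, 558]
[period 2]
Births: 908 × 0.449 = 408  |  230 × 0.064 = 15 → total 423
Band 2: 152 × 0.953 = 145
Band 3: 908 × 0.959 = 871
Band 4: 230 × 0.947 = 218
Band 5: 653 × 0.95 + 558 × 0.447 = 620 + 249 = 869
Net migration: Band 2 + 60 → 205; Band 5 − 60 → 809
→ [423, 205, 871, 218, 809]
[period 3]
Births: 205 × 0.449 = 92  |  871 × 0.064 = 56 → total 148
Band 2: 423 × 0.953 = 403
Band 3: 205 × 0.959 = 197
Band 4: 871 × 0.947 = 825
Band 5: 218 × 0.95 + 809 × 0.447 = 207 + 362 = 569
Net migration: Band 2 + 60 → 463; Band 5 − 60 → 509
→ [148, 463, 197, 825, 509]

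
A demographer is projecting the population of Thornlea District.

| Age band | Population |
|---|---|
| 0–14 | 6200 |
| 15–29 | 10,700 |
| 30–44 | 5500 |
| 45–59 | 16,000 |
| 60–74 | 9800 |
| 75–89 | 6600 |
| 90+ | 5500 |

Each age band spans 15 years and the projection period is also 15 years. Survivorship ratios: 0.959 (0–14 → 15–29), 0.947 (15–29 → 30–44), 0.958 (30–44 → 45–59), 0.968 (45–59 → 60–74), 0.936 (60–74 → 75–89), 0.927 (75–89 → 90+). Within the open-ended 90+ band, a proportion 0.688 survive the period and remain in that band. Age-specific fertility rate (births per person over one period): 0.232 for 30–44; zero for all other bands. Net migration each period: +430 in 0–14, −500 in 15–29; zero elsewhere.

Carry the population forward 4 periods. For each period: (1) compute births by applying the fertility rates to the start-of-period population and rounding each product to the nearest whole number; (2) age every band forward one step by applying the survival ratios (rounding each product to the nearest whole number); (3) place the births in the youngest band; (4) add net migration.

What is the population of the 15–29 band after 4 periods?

1059

Let band 1 be 0–14 through band 7 = 90+.
Period 1.
Births: 5500 * 0.232 = 1276
Band 2: 6200 * 0.959 = 5946
Band 3: 10700 * 0.947 = 10133
Band 4: 5500 * 0.958 = 5269
Band 5: 16000 * 0.968 = 15488
Band 6: 9800 * 0.936 = 9173
Band 7: 6600 * 0.927 + 5500 * 0.688 = 6118 + 3784 = 9902
Net migration: Band 1 + 430 → 1706; Band 2 − 500 → 5446
→ [1706, 5446, 10133, 5269, 15488, 9173, 9902]
Period 2.
Births: 10133 * 0.232 = 2351
Band 2: 1706 * 0.959 = 1636
Band 3: 5446 * 0.947 = 5157
Band 4: 10133 * 0.958 = 9707
Band 5: 5269 * 0.968 = 5100
Band 6: 15488 * 0.936 = 14497
Band 7: 9173 * 0.927 + 9902 * 0.688 = 8503 + 6813 = 15316
Net migration: Band 1 + 430 → 2781; Band 2 − 500 → 1136
→ [2781, 1136, 5157, 9707, 5100, 14497, 15316]
Period 3.
Births: 5157 * 0.232 = 1196
Band 2: 2781 * 0.959 = 2667
Band 3: 1136 * 0.947 = 1076
Band 4: 5157 * 0.958 = 4940
Band 5: 9707 * 0.968 = 9396
Band 6: 5100 * 0.936 = 4774
Band 7: 14497 * 0.927 + 15316 * 0.688 = 13439 + 10537 = 23976
Net migration: Band 1 + 430 → 1626; Band 2 − 500 → 2167
→ [1626, 2167, 1076, 4940, 9396, 4774, 23976]
Period 4.
Births: 1076 * 0.232 = 250
Band 2: 1626 * 0.959 = 1559
Band 3: 2167 * 0.947 = 2052
Band 4: 1076 * 0.958 = 1031
Band 5: 4940 * 0.968 = 4782
Band 6: 9396 * 0.936 = 8795
Band 7: 4774 * 0.927 + 23976 * 0.688 = 4425 + 16495 = 20920
Net migration: Band 1 + 430 → 680; Band 2 − 500 → 1059
→ [680, 1059, 2052, 1031, 4782, 8795, 20920]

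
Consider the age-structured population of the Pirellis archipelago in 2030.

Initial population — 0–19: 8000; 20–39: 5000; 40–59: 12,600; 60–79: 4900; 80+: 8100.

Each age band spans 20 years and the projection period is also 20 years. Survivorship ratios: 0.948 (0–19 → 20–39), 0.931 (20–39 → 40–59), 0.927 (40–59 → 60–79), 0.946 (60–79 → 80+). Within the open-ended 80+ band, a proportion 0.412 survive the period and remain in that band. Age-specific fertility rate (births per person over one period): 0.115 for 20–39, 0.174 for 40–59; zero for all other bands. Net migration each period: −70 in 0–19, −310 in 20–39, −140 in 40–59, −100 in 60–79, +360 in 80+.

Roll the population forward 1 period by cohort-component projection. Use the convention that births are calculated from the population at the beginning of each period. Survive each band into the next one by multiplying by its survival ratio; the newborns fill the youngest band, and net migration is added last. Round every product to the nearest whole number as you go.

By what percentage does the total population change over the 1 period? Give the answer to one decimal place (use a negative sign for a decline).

(Bands numbered youngest = 1 to oldest = 5.)
[period 1]
Births: 5000 × 0.115 = 575  |  12600 × 0.174 = 2192 → total 2767
Band 2: 8000 × 0.948 = 7584
Band 3: 5000 × 0.931 = 4655
Band 4: 12600 × 0.927 = 11680
Band 5: 4900 × 0.946 + 8100 × 0.412 = 4635 + 3337 = 7972
Net migration: Band 1 − 70 → 2697; Band 2 − 310 → 7274; Band 3 − 140 → 4515; Band 4 − 100 → 11580; Band 5 + 360 → 8332
→ [2697, 7274, 4515, 11580, 8332]
Total: 38600 → 34398; change = -4202; percentage change = -10.9%

-10.9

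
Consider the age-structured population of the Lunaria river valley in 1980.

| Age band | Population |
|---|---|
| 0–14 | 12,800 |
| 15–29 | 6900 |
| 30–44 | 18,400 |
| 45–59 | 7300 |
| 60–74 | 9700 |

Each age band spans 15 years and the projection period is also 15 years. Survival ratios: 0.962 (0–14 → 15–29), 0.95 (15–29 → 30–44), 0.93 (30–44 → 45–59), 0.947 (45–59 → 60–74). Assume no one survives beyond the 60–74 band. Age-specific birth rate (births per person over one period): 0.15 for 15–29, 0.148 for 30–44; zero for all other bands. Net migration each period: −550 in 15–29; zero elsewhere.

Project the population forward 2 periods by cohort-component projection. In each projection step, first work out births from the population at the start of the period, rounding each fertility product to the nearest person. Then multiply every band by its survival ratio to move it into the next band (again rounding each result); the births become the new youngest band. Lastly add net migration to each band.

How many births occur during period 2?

[period 1]
Births: 6900 * 0.15 = 1035  |  18400 * 0.148 = 2723 — total 3758
15–29: 12800 * 0.962 = 12314
30–44: 6900 * 0.95 = 6555
45–59: 18400 * 0.93 = 17112
60–74: 7300 * 0.947 = 6913
Net migration: 15–29 − 550 → 11764
Population now: 0–14=3758, 15–29=11764, 30–44=6555, 45–59=17112, 60–74=6913
[period 2]
Births: 11764 * 0.15 = 1765  |  6555 * 0.148 = 970 — total 2735
15–29: 3758 * 0.962 = 3615
30–44: 11764 * 0.95 = 11176
45–59: 6555 * 0.93 = 6096
60–74: 17112 * 0.947 = 16205
Net migration: 15–29 − 550 → 3065
Population now: 0–14=2735, 15–29=3065, 30–44=11176, 45–59=6096, 60–74=16205

2735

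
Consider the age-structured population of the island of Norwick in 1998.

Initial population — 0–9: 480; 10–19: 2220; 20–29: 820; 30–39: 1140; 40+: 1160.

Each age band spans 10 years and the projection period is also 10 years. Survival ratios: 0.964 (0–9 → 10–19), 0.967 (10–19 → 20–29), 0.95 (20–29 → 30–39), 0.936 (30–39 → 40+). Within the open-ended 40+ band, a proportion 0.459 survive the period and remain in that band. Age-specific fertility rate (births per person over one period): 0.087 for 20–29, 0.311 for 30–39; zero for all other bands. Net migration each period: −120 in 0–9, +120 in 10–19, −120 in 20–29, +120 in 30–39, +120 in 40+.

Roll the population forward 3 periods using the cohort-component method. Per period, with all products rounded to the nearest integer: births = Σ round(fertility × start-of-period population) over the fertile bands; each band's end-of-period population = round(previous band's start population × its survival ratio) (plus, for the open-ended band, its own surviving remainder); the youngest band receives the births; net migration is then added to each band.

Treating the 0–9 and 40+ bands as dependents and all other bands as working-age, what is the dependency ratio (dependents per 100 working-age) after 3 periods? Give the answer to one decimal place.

Period 1.
Births: 820 * 0.087 = 71  |  1140 * 0.311 = 355 → total 426
10–19: 480 * 0.964 = 463
20–29: 2220 * 0.967 = 2147
30–39: 820 * 0.95 = 779
40+: 1140 * 0.936 + 1160 * 0.459 = 1067 + 532 = 1599
Net migration: 0–9 − 120 → 306; 10–19 + 120 → 583; 20–29 − 120 → 2027; 30–39 + 120 → 899; 40+ + 120 → 1719
→ [306, 583, 2027, 899, 1719]
Period 2.
Births: 2027 * 0.087 = 176  |  899 * 0.311 = 280 → total 456
10–19: 306 * 0.964 = 295
20–29: 583 * 0.967 = 564
30–39: 2027 * 0.95 = 1926
40+: 899 * 0.936 + 1719 * 0.459 = 841 + 789 = 1630
Net migration: 0–9 − 120 → 336; 10–19 + 120 → 415; 20–29 − 120 → 444; 30–39 + 120 → 2046; 40+ + 120 → 1750
→ [336, 415, 444, 2046, 1750]
Period 3.
Births: 444 * 0.087 = 39  |  2046 * 0.311 = 636 → total 675
10–19: 336 * 0.964 = 324
20–29: 415 * 0.967 = 401
30–39: 444 * 0.95 = 422
40+: 2046 * 0.936 + 1750 * 0.459 = 1915 + 803 = 2718
Net migration: 0–9 − 120 → 555; 10–19 + 120 → 444; 20–29 − 120 → 281; 30–39 + 120 → 542; 40+ + 120 → 2838
→ [555, 444, 281, 542, 2838]
Dependents (band 0–9 + band 40+) = 555 + 2838 = 3393; working-age = 1267; ratio = 3393/1267 × 100 = 267.8

267.8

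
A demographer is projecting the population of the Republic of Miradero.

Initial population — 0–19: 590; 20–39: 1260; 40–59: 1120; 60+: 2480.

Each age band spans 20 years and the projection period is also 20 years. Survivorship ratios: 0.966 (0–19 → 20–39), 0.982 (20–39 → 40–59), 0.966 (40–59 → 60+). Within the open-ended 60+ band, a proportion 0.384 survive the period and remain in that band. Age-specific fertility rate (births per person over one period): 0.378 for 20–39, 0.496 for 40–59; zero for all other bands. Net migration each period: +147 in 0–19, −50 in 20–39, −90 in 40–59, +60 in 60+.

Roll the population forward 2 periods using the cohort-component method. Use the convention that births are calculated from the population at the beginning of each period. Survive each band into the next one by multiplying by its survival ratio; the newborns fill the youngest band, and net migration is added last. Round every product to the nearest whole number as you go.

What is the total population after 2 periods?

4395

— Period 1 —
Births: 1260 × 0.378 = 476 ; 1120 × 0.496 = 556 → 1032
20–39: 590 × 0.966 = 570
40–59: 1260 × 0.982 = 1237
60+: 1120 × 0.966 + 2480 × 0.384 = 1082 + 952 = 2034
Net migration: 0–19 + 147 → 1179; 20–39 − 50 → 520; 40–59 − 90 → 1147; 60+ + 60 → 2094
→ [1179, 520, 1147, 2094]
— Period 2 —
Births: 520 × 0.378 = 197 ; 1147 × 0.496 = 569 → 766
20–39: 1179 × 0.966 = 1139
40–59: 520 × 0.982 = 511
60+: 1147 × 0.966 + 2094 × 0.384 = 1108 + 804 = 1912
Net migration: 0–19 + 147 → 913; 20–39 − 50 → 1089; 40–59 − 90 → 421; 60+ + 60 → 1972
→ [913, 1089, 421, 1972]
Total after period 2: 913 + 1089 + 421 + 1972 = 4395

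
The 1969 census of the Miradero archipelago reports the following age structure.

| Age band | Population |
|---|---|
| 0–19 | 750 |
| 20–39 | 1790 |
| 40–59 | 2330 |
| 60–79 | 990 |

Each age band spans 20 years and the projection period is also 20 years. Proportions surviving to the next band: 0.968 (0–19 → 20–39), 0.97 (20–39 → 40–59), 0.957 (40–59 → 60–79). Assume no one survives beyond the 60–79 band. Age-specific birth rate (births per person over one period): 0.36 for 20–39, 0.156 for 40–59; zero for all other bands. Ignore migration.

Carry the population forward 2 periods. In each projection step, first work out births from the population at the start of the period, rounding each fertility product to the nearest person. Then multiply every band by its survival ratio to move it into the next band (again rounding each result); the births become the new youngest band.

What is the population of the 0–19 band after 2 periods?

Period 1.
Births: 1790 × 0.36 = 644 ; 2330 × 0.156 = 363 ⇒ total 1007
20–39: 750 × 0.968 = 726
40–59: 1790 × 0.97 = 1736
60–79: 2330 × 0.957 = 2230
Population now: 0–19=1007, 20–39=726, 40–59=1736, 60–79=2230
Period 2.
Births: 726 × 0.36 = 261 ; 1736 × 0.156 = 271 ⇒ total 532
20–39: 1007 × 0.968 = 975
40–59: 726 × 0.97 = 704
60–79: 1736 × 0.957 = 1661
Population now: 0–19=532, 20–39=975, 40–59=704, 60–79=1661

532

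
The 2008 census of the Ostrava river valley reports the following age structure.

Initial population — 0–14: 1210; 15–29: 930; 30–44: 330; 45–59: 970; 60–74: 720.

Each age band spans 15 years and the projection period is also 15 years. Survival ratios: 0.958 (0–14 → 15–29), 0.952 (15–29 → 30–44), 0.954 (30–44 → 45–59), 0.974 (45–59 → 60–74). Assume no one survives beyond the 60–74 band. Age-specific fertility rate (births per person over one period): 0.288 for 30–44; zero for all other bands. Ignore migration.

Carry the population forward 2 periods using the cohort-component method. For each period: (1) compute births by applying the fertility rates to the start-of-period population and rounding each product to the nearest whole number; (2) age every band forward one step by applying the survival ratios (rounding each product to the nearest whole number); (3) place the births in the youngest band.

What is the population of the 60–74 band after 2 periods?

307

[period 1]
Births: 330 × 0.288 = 95
15–29: 1210 × 0.958 = 1159
30–44: 930 × 0.952 = 885
45–59: 330 × 0.954 = 315
60–74: 970 × 0.974 = 945
→ [95, 1159, 885, 315, 945]
[period 2]
Births: 885 × 0.288 = 255
15–29: 95 × 0.958 = 91
30–44: 1159 × 0.952 = 1103
45–59: 885 × 0.954 = 844
60–74: 315 × 0.974 = 307
→ [255, 91, 1103, 844, 307]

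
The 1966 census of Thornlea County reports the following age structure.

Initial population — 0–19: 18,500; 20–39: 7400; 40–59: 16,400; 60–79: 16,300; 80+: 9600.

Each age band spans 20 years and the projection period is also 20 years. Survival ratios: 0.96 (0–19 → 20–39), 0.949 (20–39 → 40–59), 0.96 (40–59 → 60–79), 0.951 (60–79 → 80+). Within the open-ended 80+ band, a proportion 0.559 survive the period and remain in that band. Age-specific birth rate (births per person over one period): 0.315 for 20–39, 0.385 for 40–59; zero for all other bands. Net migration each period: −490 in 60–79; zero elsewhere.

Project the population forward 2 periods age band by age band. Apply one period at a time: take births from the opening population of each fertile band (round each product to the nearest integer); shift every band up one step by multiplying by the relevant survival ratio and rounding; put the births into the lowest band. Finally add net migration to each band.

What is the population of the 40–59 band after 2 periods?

16854

Call the bands 1 to 5, youngest first.
Period 1.
Births: 7400 × 0.315 = 2331, 16400 × 0.385 = 6314 → 8645
Band 2: 18500 × 0.96 = 17760
Band 3: 7400 × 0.949 = 7023
Band 4: 16400 × 0.96 = 15744
Band 5: 16300 × 0.951 + 9600 × 0.559 = 15501 + 5366 = 20867
Net migration: Band 4 − 490 → 15254
Giving 8645 / 17760 / 7023 / 15254 / 20867.
Period 2.
Births: 17760 × 0.315 = 5594, 7023 × 0.385 = 2704 → 8298
Band 2: 8645 × 0.96 = 8299
Band 3: 17760 × 0.949 = 16854
Band 4: 7023 × 0.96 = 6742
Band 5: 15254 × 0.951 + 20867 × 0.559 = 14507 + 11665 = 26172
Net migration: Band 4 − 490 → 6252
Giving 8298 / 8299 / 16854 / 6252 / 26172.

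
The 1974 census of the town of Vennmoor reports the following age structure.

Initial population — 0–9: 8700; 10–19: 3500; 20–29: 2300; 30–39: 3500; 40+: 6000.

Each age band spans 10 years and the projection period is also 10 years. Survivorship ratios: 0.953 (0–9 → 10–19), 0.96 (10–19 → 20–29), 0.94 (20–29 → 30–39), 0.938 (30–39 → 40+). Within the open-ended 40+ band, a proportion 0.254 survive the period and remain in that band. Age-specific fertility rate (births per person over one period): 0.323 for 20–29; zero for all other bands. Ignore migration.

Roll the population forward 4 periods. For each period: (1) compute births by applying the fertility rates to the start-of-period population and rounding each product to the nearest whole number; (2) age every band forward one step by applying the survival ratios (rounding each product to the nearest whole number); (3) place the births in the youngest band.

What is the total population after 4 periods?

Period 1:
Births: 2300 × 0.323 = 743
10–19: 8700 × 0.953 = 8291
20–29: 3500 × 0.96 = 3360
30–39: 2300 × 0.94 = 2162
40+: 3500 × 0.938 + 6000 × 0.254 = 3283 + 1524 = 4807
Population now: 0–9=743, 10–19=8291, 20–29=3360, 30–39=2162, 40+=4807
Period 2:
Births: 3360 × 0.323 = 1085
10–19: 743 × 0.953 = 708
20–29: 8291 × 0.96 = 7959
30–39: 3360 × 0.94 = 3158
40+: 2162 × 0.938 + 4807 × 0.254 = 2028 + 1221 = 3249
Population now: 0–9=1085, 10–19=708, 20–29=7959, 30–39=3158, 40+=3249
Period 3:
Births: 7959 × 0.323 = 2571
10–19: 1085 × 0.953 = 1034
20–29: 708 × 0.96 = 680
30–39: 7959 × 0.94 = 7481
40+: 3158 × 0.938 + 3249 × 0.254 = 2962 + 825 = 3787
Population now: 0–9=2571, 10–19=1034, 20–29=680, 30–39=7481, 40+=3787
Period 4:
Births: 680 × 0.323 = 220
10–19: 2571 × 0.953 = 2450
20–29: 1034 × 0.96 = 993
30–39: 680 × 0.94 = 639
40+: 7481 × 0.938 + 3787 × 0.254 = 7017 + 962 = 7979
Population now: 0–9=220, 10–19=2450, 20–29=993, 30–39=639, 40+=7979
Total after period 4: 220 + 2450 + 993 + 639 + 7979 = 12281

12281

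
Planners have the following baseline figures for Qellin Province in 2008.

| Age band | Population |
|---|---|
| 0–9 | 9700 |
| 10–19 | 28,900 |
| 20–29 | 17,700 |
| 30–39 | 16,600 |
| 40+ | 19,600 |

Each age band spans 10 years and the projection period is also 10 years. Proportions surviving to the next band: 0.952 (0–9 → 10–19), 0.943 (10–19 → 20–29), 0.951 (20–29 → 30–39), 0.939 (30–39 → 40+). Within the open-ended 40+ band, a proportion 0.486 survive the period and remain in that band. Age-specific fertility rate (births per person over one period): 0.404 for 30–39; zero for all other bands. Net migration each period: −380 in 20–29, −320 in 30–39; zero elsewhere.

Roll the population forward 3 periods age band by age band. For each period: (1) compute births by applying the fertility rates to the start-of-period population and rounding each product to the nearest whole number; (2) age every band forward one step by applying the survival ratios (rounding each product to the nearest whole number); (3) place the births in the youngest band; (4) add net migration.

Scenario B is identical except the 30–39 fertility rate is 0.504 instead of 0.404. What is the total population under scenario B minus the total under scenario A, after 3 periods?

Period 1.
Births: 16600 * 0.404 = 6706
10–19: 9700 * 0.952 = 9234
20–29: 28900 * 0.943 = 27253
30–39: 17700 * 0.951 = 16833
40+: 16600 * 0.939 + 19600 * 0.486 = 15587 + 9526 = 25113
Net migration: 20–29 − 380 → 26873; 30–39 − 320 → 16513
Population now: 0–9=6706, 10–19=9234, 20–29=26873, 30–39=16513, 40+=25113
Period 2.
Births: 16513 * 0.404 = 6671
10–19: 6706 * 0.952 = 6384
20–29: 9234 * 0.943 = 8708
30–39: 26873 * 0.951 = 25556
40+: 16513 * 0.939 + 25113 * 0.486 = 15506 + 12205 = 27711
Net migration: 20–29 − 380 → 8328; 30–39 − 320 → 25236
Population now: 0–9=6671, 10–19=6384, 20–29=8328, 30–39=25236, 40+=27711
Period 3.
Births: 25236 * 0.404 = 10195
10–19: 6671 * 0.952 = 6351
20–29: 6384 * 0.943 = 6020
30–39: 8328 * 0.951 = 7920
40+: 25236 * 0.939 + 27711 * 0.486 = 23697 + 13468 = 37165
Net migration: 20–29 − 380 → 5640; 30–39 − 320 → 7600
Population now: 0–9=10195, 10–19=6351, 20–29=5640, 30–39=7600, 40+=37165
Scenario A total after 3 periods: 66951
Scenario B projection —
Period 1.
Births: 16600 * 0.504 = 8366
10–19: 9700 * 0.952 = 9234
20–29: 28900 * 0.943 = 27253
30–39: 17700 * 0.951 = 16833
40+: 16600 * 0.939 + 19600 * 0.486 = 15587 + 9526 = 25113
Net migration: 20–29 − 380 → 26873; 30–39 − 320 → 16513
Population now: 0–9=8366, 10–19=9234, 20–29=26873, 30–39=16513, 40+=25113
Period 2.
Births: 16513 * 0.504 = 8323
10–19: 8366 * 0.952 = 7964
20–29: 9234 * 0.943 = 8708
30–39: 26873 * 0.951 = 25556
40+: 16513 * 0.939 + 25113 * 0.486 = 15506 + 12205 = 27711
Net migration: 20–29 − 380 → 8328; 30–39 − 320 → 25236
Population now: 0–9=8323, 10–19=7964, 20–29=8328, 30–39=25236, 40+=27711
Period 3.
Births: 25236 * 0.504 = 12719
10–19: 8323 * 0.952 = 7923
20–29: 7964 * 0.943 = 7510
30–39: 8328 * 0.951 = 7920
40+: 25236 * 0.939 + 27711 * 0.486 = 23697 + 13468 = 37165
Net migration: 20–29 − 380 → 7130; 30–39 − 320 → 7600
Population now: 0–9=12719, 10–19=7923, 20–29=7130, 30–39=7600, 40+=37165
Scenario B total after 3 periods: 72537
Difference B − A = 72537 − 66951 = 5586

5586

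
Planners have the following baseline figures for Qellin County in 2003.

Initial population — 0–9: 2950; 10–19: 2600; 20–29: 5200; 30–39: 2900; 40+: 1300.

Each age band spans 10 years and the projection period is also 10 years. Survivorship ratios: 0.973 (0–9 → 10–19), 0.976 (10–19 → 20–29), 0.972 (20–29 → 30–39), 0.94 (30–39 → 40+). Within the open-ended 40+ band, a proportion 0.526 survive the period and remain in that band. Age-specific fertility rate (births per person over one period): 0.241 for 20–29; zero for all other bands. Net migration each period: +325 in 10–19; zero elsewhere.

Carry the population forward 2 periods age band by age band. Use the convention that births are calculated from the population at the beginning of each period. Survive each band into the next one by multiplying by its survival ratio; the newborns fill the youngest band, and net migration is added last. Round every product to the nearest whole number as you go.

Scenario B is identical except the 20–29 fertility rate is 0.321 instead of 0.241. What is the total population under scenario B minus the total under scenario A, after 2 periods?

Call the bands 1 to 5, youngest first.
Period 1:
Births: 5200 × 0.241 = 1253
Band 2: 2950 × 0.973 = 2870
Band 3: 2600 × 0.976 = 2538
Band 4: 5200 × 0.972 = 5054
Band 5: 2900 × 0.94 + 1300 × 0.526 = 2726 + 684 = 3410
Net migration: Band 2 + 325 → 3195
→ [1253, 3195, 2538, 5054, 3410]
Period 2:
Births: 2538 × 0.241 = 612
Band 2: 1253 × 0.973 = 1219
Band 3: 3195 × 0.976 = 3118
Band 4: 2538 × 0.972 = 2467
Band 5: 5054 × 0.94 + 3410 × 0.526 = 4751 + 1794 = 6545
Net migration: Band 2 + 325 → 1544
→ [612, 1544, 3118, 2467, 6545]
Scenario A total after 2 periods: 14286
Scenario B projection —
Period 1:
Births: 5200 × 0.321 = 1669
Band 2: 2950 × 0.973 = 2870
Band 3: 2600 × 0.976 = 2538
Band 4: 5200 × 0.972 = 5054
Band 5: 2900 × 0.94 + 1300 × 0.526 = 2726 + 684 = 3410
Net migration: Band 2 + 325 → 3195
→ [1669, 3195, 2538, 5054, 3410]
Period 2:
Births: 2538 × 0.321 = 815
Band 2: 1669 × 0.973 = 1624
Band 3: 3195 × 0.976 = 3118
Band 4: 2538 × 0.972 = 2467
Band 5: 5054 × 0.94 + 3410 × 0.526 = 4751 + 1794 = 6545
Net migration: Band 2 + 325 → 1949
→ [815, 1949, 3118, 2467, 6545]
Scenario B total after 2 periods: 14894
Difference B − A = 14894 − 14286 = 608

608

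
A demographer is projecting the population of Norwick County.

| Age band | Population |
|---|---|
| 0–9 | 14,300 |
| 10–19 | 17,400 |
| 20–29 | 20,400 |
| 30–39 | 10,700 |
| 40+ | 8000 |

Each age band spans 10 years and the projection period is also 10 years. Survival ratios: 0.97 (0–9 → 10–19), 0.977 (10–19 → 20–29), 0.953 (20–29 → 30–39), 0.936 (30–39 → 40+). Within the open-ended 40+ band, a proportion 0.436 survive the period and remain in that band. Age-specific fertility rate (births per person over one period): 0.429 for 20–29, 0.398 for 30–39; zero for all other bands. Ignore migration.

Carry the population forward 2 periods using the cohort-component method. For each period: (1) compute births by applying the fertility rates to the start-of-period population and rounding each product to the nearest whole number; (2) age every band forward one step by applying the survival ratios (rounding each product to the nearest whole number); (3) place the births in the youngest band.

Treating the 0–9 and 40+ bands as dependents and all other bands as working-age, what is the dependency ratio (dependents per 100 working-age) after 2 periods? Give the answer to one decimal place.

92.3

Let group 1 be 0–9 through group 5 = 40+.
[period 1]
Births: 20400 * 0.429 = 8752, 10700 * 0.398 = 4259 → total 13011
Group 2: 14300 * 0.97 = 13871
Group 3: 17400 * 0.977 = 17000
Group 4: 20400 * 0.953 = 19441
Group 5: 10700 * 0.936 + 8000 * 0.436 = 10015 + 3488 = 13503
End of period: [13011, 13871, 17000, 19441, 13503]
[period 2]
Births: 17000 * 0.429 = 7293, 19441 * 0.398 = 7738 → total 15031
Group 2: 13011 * 0.97 = 12621
Group 3: 13871 * 0.977 = 13552
Group 4: 17000 * 0.953 = 16201
Group 5: 19441 * 0.936 + 13503 * 0.436 = 18197 + 5887 = 24084
End of period: [15031, 12621, 13552, 16201, 24084]
Dependents (band 0–9 + band 40+) = 15031 + 24084 = 39115; working-age = 42374; ratio = 39115/42374 × 100 = 92.3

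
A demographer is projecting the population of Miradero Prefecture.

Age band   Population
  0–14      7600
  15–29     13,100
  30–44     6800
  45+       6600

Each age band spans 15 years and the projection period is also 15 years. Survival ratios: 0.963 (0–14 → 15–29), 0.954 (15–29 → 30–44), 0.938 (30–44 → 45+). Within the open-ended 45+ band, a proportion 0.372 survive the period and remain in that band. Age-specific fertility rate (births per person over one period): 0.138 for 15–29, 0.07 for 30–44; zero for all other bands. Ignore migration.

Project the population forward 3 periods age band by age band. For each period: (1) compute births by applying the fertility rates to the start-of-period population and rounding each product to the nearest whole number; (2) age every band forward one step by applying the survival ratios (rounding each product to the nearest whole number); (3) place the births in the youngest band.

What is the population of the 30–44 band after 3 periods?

2098

— Period 1 —
Births: 13100 * 0.138 = 1808 ; 6800 * 0.07 = 476 ⇒ total 2284
15–29: 7600 * 0.963 = 7319
30–44: 13100 * 0.954 = 12497
45+: 6800 * 0.938 + 6600 * 0.372 = 6378 + 2455 = 8833
Giving 2284 / 7319 / 12497 / 8833.
— Period 2 —
Births: 7319 * 0.138 = 1010 ; 12497 * 0.07 = 875 ⇒ total 1885
15–29: 2284 * 0.963 = 2199
30–44: 7319 * 0.954 = 6982
45+: 12497 * 0.938 + 8833 * 0.372 = 11722 + 3286 = 15008
Giving 1885 / 2199 / 6982 / 15008.
— Period 3 —
Births: 2199 * 0.138 = 303 ; 6982 * 0.07 = 489 ⇒ total 792
15–29: 1885 * 0.963 = 1815
30–44: 2199 * 0.954 = 2098
45+: 6982 * 0.938 + 15008 * 0.372 = 6549 + 5583 = 12132
Giving 792 / 1815 / 2098 / 12132.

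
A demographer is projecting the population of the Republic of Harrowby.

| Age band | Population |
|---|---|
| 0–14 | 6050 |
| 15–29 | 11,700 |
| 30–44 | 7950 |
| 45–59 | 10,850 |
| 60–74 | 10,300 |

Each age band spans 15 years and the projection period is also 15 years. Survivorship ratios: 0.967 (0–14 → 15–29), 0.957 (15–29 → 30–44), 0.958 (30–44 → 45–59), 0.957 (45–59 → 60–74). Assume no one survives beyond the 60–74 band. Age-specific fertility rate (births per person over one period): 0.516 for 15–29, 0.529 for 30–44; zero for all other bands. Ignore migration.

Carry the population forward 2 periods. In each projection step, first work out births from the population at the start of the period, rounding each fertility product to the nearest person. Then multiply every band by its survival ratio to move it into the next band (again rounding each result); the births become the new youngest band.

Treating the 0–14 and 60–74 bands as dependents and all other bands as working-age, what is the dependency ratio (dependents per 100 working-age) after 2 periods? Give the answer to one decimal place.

61.9

[period 1]
Births: 11700 × 0.516 = 6037 ; 7950 × 0.529 = 4206 → total 10243
15–29: 6050 × 0.967 = 5850
30–44: 11700 × 0.957 = 11197
45–59: 7950 × 0.958 = 7616
60–74: 10850 × 0.957 = 10383
Giving 10243 / 5850 / 11197 / 7616 / 10383.
[period 2]
Births: 5850 × 0.516 = 3019 ; 11197 × 0.529 = 5923 → total 8942
15–29: 10243 × 0.967 = 9905
30–44: 5850 × 0.957 = 5598
45–59: 11197 × 0.958 = 10727
60–74: 7616 × 0.957 = 7289
Giving 8942 / 9905 / 5598 / 10727 / 7289.
Dependents (band 0–14 + band 60–74) = 8942 + 7289 = 16231; working-age = 26230; ratio = 16231/26230 × 100 = 61.9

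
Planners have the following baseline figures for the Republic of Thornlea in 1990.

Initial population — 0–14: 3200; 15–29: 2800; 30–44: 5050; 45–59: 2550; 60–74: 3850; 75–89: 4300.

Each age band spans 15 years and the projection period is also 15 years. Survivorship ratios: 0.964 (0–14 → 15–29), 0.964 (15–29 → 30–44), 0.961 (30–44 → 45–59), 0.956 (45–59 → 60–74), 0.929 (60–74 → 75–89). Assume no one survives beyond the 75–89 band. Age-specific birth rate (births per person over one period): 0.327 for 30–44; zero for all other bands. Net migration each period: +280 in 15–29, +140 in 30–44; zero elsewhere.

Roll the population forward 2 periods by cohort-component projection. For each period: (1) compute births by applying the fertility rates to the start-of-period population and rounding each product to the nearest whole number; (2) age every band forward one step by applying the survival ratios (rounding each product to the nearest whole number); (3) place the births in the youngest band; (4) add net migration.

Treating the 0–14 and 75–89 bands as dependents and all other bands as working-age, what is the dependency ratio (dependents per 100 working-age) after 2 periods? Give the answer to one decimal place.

25.3

Call the bands 1 to 6, youngest first.
After projecting period 1:
Births: 5050 × 0.327 = 1651
Band 2: 3200 × 0.964 = 3085
Band 3: 2800 × 0.964 = 2699
Band 4: 5050 × 0.961 = 4853
Band 5: 2550 × 0.956 = 2438
Band 6: 3850 × 0.929 = 3577
Net migration: Band 2 + 280 → 3365; Band 3 + 140 → 2839
Giving 1651 / 3365 / 2839 / 4853 / 2438 / 3577.
After projecting period 2:
Births: 2839 × 0.327 = 928
Band 2: 1651 × 0.964 = 1592
Band 3: 3365 × 0.964 = 3244
Band 4: 2839 × 0.961 = 2728
Band 5: 4853 × 0.956 = 4639
Band 6: 2438 × 0.929 = 2265
Net migration: Band 2 + 280 → 1872; Band 3 + 140 → 3384
Giving 928 / 1872 / 3384 / 2728 / 4639 / 2265.
Dependents (band 0–14 + band 75–89) = 928 + 2265 = 3193; working-age = 12623; ratio = 3193/12623 × 100 = 25.3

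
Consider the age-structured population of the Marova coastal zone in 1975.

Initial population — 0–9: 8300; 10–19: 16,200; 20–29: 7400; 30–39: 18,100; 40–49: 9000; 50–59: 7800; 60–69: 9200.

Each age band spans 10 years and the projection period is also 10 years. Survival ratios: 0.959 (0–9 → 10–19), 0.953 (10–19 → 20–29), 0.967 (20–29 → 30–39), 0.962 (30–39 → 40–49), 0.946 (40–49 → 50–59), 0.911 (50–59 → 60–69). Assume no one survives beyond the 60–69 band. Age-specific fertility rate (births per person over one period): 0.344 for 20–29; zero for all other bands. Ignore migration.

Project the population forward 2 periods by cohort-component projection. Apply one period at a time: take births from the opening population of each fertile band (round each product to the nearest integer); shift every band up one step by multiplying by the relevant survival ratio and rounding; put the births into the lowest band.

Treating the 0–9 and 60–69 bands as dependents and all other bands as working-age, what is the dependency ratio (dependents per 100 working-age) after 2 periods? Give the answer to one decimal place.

27.0

After projecting period 1:
Births: 7400 × 0.344 = 2546
10–19: 8300 × 0.959 = 7960
20–29: 16200 × 0.953 = 15439
30–39: 7400 × 0.967 = 7156
40–49: 18100 × 0.962 = 17412
50–59: 9000 × 0.946 = 8514
60–69: 7800 × 0.911 = 7106
Giving 2546 / 7960 / 15439 / 7156 / 17412 / 8514 / 7106.
After projecting period 2:
Births: 15439 × 0.344 = 5311
10–19: 2546 × 0.959 = 2442
20–29: 7960 × 0.953 = 7586
30–39: 15439 × 0.967 = 14930
40–49: 7156 × 0.962 = 6884
50–59: 17412 × 0.946 = 16472
60–69: 8514 × 0.911 = 7756
Giving 5311 / 2442 / 7586 / 14930 / 6884 / 16472 / 7756.
Dependents (band 0–9 + band 60–69) = 5311 + 7756 = 13067; working-age = 48314; ratio = 13067/48314 × 100 = 27.0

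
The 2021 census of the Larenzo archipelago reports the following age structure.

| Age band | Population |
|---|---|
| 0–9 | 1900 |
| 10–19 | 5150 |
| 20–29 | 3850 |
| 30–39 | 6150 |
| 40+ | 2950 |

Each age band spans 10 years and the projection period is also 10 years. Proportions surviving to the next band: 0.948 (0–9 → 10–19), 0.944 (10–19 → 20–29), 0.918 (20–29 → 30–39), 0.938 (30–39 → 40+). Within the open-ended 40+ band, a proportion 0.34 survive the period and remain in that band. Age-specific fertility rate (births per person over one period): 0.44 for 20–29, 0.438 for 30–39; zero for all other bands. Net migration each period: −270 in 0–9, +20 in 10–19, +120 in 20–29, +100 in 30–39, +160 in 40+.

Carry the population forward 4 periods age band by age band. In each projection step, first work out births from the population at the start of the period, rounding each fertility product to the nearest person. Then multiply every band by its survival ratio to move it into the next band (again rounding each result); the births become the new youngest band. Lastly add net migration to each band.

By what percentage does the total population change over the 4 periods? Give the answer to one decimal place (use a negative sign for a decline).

-21.9

Period 1.
Births: 3850 * 0.44 = 1694  |  6150 * 0.438 = 2694 → 4388
10–19: 1900 * 0.948 = 1801
20–29: 5150 * 0.944 = 4862
30–39: 3850 * 0.918 = 3534
40+: 6150 * 0.938 + 2950 * 0.34 = 5769 + 1003 = 6772
Net migration: 0–9 − 270 → 4118; 10–19 + 20 → 1821; 20–29 + 120 → 4982; 30–39 + 100 → 3634; 40+ + 160 → 6932
→ [4118, 1821, 4982, 3634, 6932]
Period 2.
Births: 4982 * 0.44 = 2192  |  3634 * 0.438 = 1592 → 3784
10–19: 4118 * 0.948 = 3904
20–29: 1821 * 0.944 = 1719
30–39: 4982 * 0.918 = 4573
40+: 3634 * 0.938 + 6932 * 0.34 = 3409 + 2357 = 5766
Net migration: 0–9 − 270 → 3514; 10–19 + 20 → 3924; 20–29 + 120 → 1839; 30–39 + 100 → 4673; 40+ + 160 → 5926
→ [3514, 3924, 1839, 4673, 5926]
Period 3.
Births: 1839 * 0.44 = 809  |  4673 * 0.438 = 2047 → 2856
10–19: 3514 * 0.948 = 3331
20–29: 3924 * 0.944 = 3704
30–39: 1839 * 0.918 = 1688
40+: 4673 * 0.938 + 5926 * 0.34 = 4383 + 2015 = 6398
Net migration: 0–9 − 270 → 2586; 10–19 + 20 → 3351; 20–29 + 120 → 3824; 30–39 + 100 → 1788; 40+ + 160 → 6558
→ [2586, 3351, 3824, 1788, 6558]
Period 4.
Births: 3824 * 0.44 = 1683  |  1788 * 0.438 = 783 → 2466
10–19: 2586 * 0.948 = 2452
20–29: 3351 * 0.944 = 3163
30–39: 3824 * 0.918 = 3510
40+: 1788 * 0.938 + 6558 * 0.34 = 1677 + 2230 = 3907
Net migration: 0–9 − 270 → 2196; 10–19 + 20 → 2472; 20–29 + 120 → 3283; 30–39 + 100 → 3610; 40+ + 160 → 4067
→ [2196, 2472, 3283, 3610, 4067]
Total: 20000 → 15628; change = -4372; percentage change = -21.9%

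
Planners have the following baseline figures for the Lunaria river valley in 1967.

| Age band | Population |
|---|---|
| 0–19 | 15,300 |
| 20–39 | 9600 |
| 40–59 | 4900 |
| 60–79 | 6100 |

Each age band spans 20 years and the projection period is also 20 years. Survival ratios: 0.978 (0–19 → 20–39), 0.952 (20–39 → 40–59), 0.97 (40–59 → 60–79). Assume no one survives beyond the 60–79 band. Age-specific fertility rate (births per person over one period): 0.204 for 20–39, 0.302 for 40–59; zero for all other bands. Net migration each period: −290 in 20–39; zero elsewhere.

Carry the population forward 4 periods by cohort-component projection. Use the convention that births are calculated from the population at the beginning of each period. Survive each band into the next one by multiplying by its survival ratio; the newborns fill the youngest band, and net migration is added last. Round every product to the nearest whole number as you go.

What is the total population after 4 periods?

14338

[period 1]
Births: 9600 × 0.204 = 1958 ; 4900 × 0.302 = 1480 → 3438
20–39: 15300 × 0.978 = 14963
40–59: 9600 × 0.952 = 9139
60–79: 4900 × 0.97 = 4753
Net migration: 20–39 − 290 → 14673
Giving 3438 / 14673 / 9139 / 4753.
[period 2]
Births: 14673 × 0.204 = 2993 ; 9139 × 0.302 = 2760 → 5753
20–39: 3438 × 0.978 = 3362
40–59: 14673 × 0.952 = 13969
60–79: 9139 × 0.97 = 8865
Net migration: 20–39 − 290 → 3072
Giving 5753 / 3072 / 13969 / 8865.
[period 3]
Births: 3072 × 0.204 = 627 ; 13969 × 0.302 = 4219 → 4846
20–39: 5753 × 0.978 = 5626
40–59: 3072 × 0.952 = 2925
60–79: 13969 × 0.97 = 13550
Net migration: 20–39 − 290 → 5336
Giving 4846 / 5336 / 2925 / 13550.
[period 4]
Births: 5336 × 0.204 = 1089 ; 2925 × 0.302 = 883 → 1972
20–39: 4846 × 0.978 = 4739
40–59: 5336 × 0.952 = 5080
60–79: 2925 × 0.97 = 2837
Net migration: 20–39 − 290 → 4449
Giving 1972 / 4449 / 5080 / 2837.
Total after period 4: 1972 + 4449 + 5080 + 2837 = 14338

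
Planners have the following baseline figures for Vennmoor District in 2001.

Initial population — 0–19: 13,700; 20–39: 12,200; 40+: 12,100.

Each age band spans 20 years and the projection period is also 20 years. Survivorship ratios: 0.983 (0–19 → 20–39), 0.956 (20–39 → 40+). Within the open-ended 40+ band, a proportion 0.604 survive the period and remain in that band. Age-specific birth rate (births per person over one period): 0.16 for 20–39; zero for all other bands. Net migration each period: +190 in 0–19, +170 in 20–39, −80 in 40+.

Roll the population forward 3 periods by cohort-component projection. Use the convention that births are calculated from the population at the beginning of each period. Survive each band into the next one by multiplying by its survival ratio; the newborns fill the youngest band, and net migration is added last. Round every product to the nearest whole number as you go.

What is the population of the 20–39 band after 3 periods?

Call the bands 1 to 3, youngest first.
After projecting period 1:
Births: 12200 × 0.16 = 1952
Band 2: 13700 × 0.983 = 13467
Band 3: 12200 × 0.956 + 12100 × 0.604 = 11663 + 7308 = 18971
Net migration: Band 1 + 190 → 2142; Band 2 + 170 → 13637; Band 3 − 80 → 18891
Giving 2142 / 13637 / 18891.
After projecting period 2:
Births: 13637 × 0.16 = 2182
Band 2: 2142 × 0.983 = 2106
Band 3: 13637 × 0.956 + 18891 × 0.604 = 13037 + 11410 = 24447
Net migration: Band 1 + 190 → 2372; Band 2 + 170 → 2276; Band 3 − 80 → 24367
Giving 2372 / 2276 / 24367.
After projecting period 3:
Births: 2276 × 0.16 = 364
Band 2: 2372 × 0.983 = 2332
Band 3: 2276 × 0.956 + 24367 × 0.604 = 2176 + 14718 = 16894
Net migration: Band 1 + 190 → 554; Band 2 + 170 → 2502; Band 3 − 80 → 16814
Giving 554 / 2502 / 16814.

2502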